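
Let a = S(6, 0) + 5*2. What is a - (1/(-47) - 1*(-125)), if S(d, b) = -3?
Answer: -5545/47 ≈ -117.98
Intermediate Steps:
a = 7 (a = -3 + 5*2 = -3 + 10 = 7)
a - (1/(-47) - 1*(-125)) = 7 - (1/(-47) - 1*(-125)) = 7 - (-1/47 + 125) = 7 - 1*5874/47 = 7 - 5874/47 = -5545/47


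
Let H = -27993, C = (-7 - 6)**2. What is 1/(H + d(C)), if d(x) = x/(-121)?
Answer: -121/3387322 ≈ -3.5721e-5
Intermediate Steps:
C = 169 (C = (-13)**2 = 169)
d(x) = -x/121 (d(x) = x*(-1/121) = -x/121)
1/(H + d(C)) = 1/(-27993 - 1/121*169) = 1/(-27993 - 169/121) = 1/(-3387322/121) = -121/3387322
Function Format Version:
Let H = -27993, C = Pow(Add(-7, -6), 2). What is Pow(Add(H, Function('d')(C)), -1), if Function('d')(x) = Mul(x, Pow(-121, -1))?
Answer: Rational(-121, 3387322) ≈ -3.5721e-5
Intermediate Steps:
C = 169 (C = Pow(-13, 2) = 169)
Function('d')(x) = Mul(Rational(-1, 121), x) (Function('d')(x) = Mul(x, Rational(-1, 121)) = Mul(Rational(-1, 121), x))
Pow(Add(H, Function('d')(C)), -1) = Pow(Add(-27993, Mul(Rational(-1, 121), 169)), -1) = Pow(Add(-27993, Rational(-169, 121)), -1) = Pow(Rational(-3387322, 121), -1) = Rational(-121, 3387322)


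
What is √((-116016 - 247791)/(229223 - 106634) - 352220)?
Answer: I*√65348505194703/13621 ≈ 593.48*I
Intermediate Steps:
√((-116016 - 247791)/(229223 - 106634) - 352220) = √(-363807/122589 - 352220) = √(-363807*1/122589 - 352220) = √(-40423/13621 - 352220) = √(-4797629043/13621) = I*√65348505194703/13621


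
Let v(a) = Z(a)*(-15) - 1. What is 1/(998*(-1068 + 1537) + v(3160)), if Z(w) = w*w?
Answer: -1/149315939 ≈ -6.6972e-9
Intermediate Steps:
Z(w) = w²
v(a) = -1 - 15*a² (v(a) = a²*(-15) - 1 = -15*a² - 1 = -1 - 15*a²)
1/(998*(-1068 + 1537) + v(3160)) = 1/(998*(-1068 + 1537) + (-1 - 15*3160²)) = 1/(998*469 + (-1 - 15*9985600)) = 1/(468062 + (-1 - 149784000)) = 1/(468062 - 149784001) = 1/(-149315939) = -1/149315939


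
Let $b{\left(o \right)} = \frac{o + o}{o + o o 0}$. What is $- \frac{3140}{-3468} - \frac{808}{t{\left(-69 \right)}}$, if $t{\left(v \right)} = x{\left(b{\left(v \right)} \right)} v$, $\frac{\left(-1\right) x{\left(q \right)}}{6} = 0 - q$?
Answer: $\frac{112543}{59823} \approx 1.8813$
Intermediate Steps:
$b{\left(o \right)} = 2$ ($b{\left(o \right)} = \frac{2 o}{o + o^{2} \cdot 0} = \frac{2 o}{o + 0} = \frac{2 o}{o} = 2$)
$x{\left(q \right)} = 6 q$ ($x{\left(q \right)} = - 6 \left(0 - q\right) = - 6 \left(- q\right) = 6 q$)
$t{\left(v \right)} = 12 v$ ($t{\left(v \right)} = 6 \cdot 2 v = 12 v$)
$- \frac{3140}{-3468} - \frac{808}{t{\left(-69 \right)}} = - \frac{3140}{-3468} - \frac{808}{12 \left(-69\right)} = \left(-3140\right) \left(- \frac{1}{3468}\right) - \frac{808}{-828} = \frac{785}{867} - - \frac{202}{207} = \frac{785}{867} + \frac{202}{207} = \frac{112543}{59823}$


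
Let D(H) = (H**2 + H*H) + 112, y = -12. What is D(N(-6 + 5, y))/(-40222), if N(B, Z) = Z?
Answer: -200/20111 ≈ -0.0099448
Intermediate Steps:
D(H) = 112 + 2*H**2 (D(H) = (H**2 + H**2) + 112 = 2*H**2 + 112 = 112 + 2*H**2)
D(N(-6 + 5, y))/(-40222) = (112 + 2*(-12)**2)/(-40222) = (112 + 2*144)*(-1/40222) = (112 + 288)*(-1/40222) = 400*(-1/40222) = -200/20111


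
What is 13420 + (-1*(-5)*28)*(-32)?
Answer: 8940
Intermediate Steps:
13420 + (-1*(-5)*28)*(-32) = 13420 + (5*28)*(-32) = 13420 + 140*(-32) = 13420 - 4480 = 8940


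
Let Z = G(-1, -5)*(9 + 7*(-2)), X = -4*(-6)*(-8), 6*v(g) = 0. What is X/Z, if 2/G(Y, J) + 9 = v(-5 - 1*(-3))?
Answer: -864/5 ≈ -172.80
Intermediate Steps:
v(g) = 0 (v(g) = (⅙)*0 = 0)
G(Y, J) = -2/9 (G(Y, J) = 2/(-9 + 0) = 2/(-9) = 2*(-⅑) = -2/9)
X = -192 (X = 24*(-8) = -192)
Z = 10/9 (Z = -2*(9 + 7*(-2))/9 = -2*(9 - 14)/9 = -2/9*(-5) = 10/9 ≈ 1.1111)
X/Z = -192/10/9 = -192*9/10 = -864/5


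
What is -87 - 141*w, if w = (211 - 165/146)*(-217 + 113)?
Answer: 224653461/73 ≈ 3.0774e+6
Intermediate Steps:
w = -1593332/73 (w = (211 - 165*1/146)*(-104) = (211 - 165/146)*(-104) = (30641/146)*(-104) = -1593332/73 ≈ -21826.)
-87 - 141*w = -87 - 141*(-1593332/73) = -87 + 224659812/73 = 224653461/73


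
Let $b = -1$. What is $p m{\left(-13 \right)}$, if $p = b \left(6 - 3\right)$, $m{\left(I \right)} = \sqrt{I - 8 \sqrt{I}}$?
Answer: $- 3 \sqrt{-13 - 8 i \sqrt{13}} \approx -9.1582 + 14.173 i$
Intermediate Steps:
$p = -3$ ($p = - (6 - 3) = \left(-1\right) 3 = -3$)
$p m{\left(-13 \right)} = - 3 \sqrt{-13 - 8 \sqrt{-13}} = - 3 \sqrt{-13 - 8 i \sqrt{13}}$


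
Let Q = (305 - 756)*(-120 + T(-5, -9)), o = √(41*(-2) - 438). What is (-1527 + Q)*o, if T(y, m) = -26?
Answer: 128638*I*√130 ≈ 1.4667e+6*I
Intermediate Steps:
o = 2*I*√130 (o = √(-82 - 438) = √(-520) = 2*I*√130 ≈ 22.803*I)
Q = 65846 (Q = (305 - 756)*(-120 - 26) = -451*(-146) = 65846)
(-1527 + Q)*o = (-1527 + 65846)*(2*I*√130) = 64319*(2*I*√130) = 128638*I*√130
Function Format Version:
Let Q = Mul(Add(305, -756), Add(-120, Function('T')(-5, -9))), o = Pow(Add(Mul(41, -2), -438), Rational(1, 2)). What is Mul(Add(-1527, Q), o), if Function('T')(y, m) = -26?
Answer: Mul(128638, I, Pow(130, Rational(1, 2))) ≈ Mul(1.4667e+6, I)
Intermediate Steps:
o = Mul(2, I, Pow(130, Rational(1, 2))) (o = Pow(Add(-82, -438), Rational(1, 2)) = Pow(-520, Rational(1, 2)) = Mul(2, I, Pow(130, Rational(1, 2))) ≈ Mul(22.803, I))
Q = 65846 (Q = Mul(Add(305, -756), Add(-120, -26)) = Mul(-451, -146) = 65846)
Mul(Add(-1527, Q), o) = Mul(Add(-1527, 65846), Mul(2, I, Pow(130, Rational(1, 2)))) = Mul(64319, Mul(2, I, Pow(130, Rational(1, 2)))) = Mul(128638, I, Pow(130, Rational(1, 2)))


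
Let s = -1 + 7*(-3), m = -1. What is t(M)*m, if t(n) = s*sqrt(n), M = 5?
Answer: 22*sqrt(5) ≈ 49.193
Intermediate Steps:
s = -22 (s = -1 - 21 = -22)
t(n) = -22*sqrt(n)
t(M)*m = -22*sqrt(5)*(-1) = 22*sqrt(5)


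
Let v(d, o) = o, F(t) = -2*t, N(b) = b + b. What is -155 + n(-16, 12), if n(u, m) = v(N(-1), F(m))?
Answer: -179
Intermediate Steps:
N(b) = 2*b
n(u, m) = -2*m
-155 + n(-16, 12) = -155 - 2*12 = -155 - 24 = -179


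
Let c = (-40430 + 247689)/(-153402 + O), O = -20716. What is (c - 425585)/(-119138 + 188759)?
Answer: -24700738763/4040756426 ≈ -6.1129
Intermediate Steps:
c = -207259/174118 (c = (-40430 + 247689)/(-153402 - 20716) = 207259/(-174118) = 207259*(-1/174118) = -207259/174118 ≈ -1.1903)
(c - 425585)/(-119138 + 188759) = (-207259/174118 - 425585)/(-119138 + 188759) = -74102216289/174118/69621 = -74102216289/174118*1/69621 = -24700738763/4040756426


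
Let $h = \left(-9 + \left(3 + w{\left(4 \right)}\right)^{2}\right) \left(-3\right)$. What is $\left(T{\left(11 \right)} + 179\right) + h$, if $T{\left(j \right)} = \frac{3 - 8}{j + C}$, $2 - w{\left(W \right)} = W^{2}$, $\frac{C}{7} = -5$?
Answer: $- \frac{3763}{24} \approx -156.79$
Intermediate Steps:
$C = -35$ ($C = 7 \left(-5\right) = -35$)
$w{\left(W \right)} = 2 - W^{2}$
$T{\left(j \right)} = - \frac{5}{-35 + j}$ ($T{\left(j \right)} = \frac{3 - 8}{j - 35} = - \frac{5}{-35 + j}$)
$h = -336$ ($h = \left(-9 + \left(3 + \left(2 - 4^{2}\right)\right)^{2}\right) \left(-3\right) = \left(-9 + \left(3 + \left(2 - 16\right)\right)^{2}\right) \left(-3\right) = \left(-9 + \left(3 - 14\right)^{2}\right) \left(-3\right) = \left(-9 + \left(-11\right)^{2}\right) \left(-3\right) = \left(-9 + 121\right) \left(-3\right) = 112 \left(-3\right) = -336$)
$\left(T{\left(11 \right)} + 179\right) + h = \left(- \frac{5}{-35 + 11} + 179\right) - 336 = \left(- \frac{5}{-24} + 179\right) - 336 = \left(\left(-5\right) \left(- \frac{1}{24}\right) + 179\right) - 336 = \left(\frac{5}{24} + 179\right) - 336 = \frac{4301}{24} - 336 = - \frac{3763}{24}$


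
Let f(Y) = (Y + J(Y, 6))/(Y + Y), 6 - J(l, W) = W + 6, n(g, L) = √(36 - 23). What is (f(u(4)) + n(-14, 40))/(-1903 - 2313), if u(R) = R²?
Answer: -5/67456 - √13/4216 ≈ -0.00092933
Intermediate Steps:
n(g, L) = √13
J(l, W) = -W (J(l, W) = 6 - (W + 6) = 6 - (6 + W) = 6 + (-6 - W) = -W)
f(Y) = (-6 + Y)/(2*Y) (f(Y) = (Y - 1*6)/(Y + Y) = (Y - 6)/((2*Y)) = (-6 + Y)*(1/(2*Y)) = (-6 + Y)/(2*Y))
(f(u(4)) + n(-14, 40))/(-1903 - 2313) = ((-6 + 4²)/(2*(4²)) + √13)/(-1903 - 2313) = ((½)*(-6 + 16)/16 + √13)/(-4216) = ((½)*(1/16)*10 + √13)*(-1/4216) = (5/16 + √13)*(-1/4216) = -5/67456 - √13/4216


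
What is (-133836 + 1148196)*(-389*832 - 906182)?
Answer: -1247490358800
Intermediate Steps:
(-133836 + 1148196)*(-389*832 - 906182) = 1014360*(-323648 - 906182) = 1014360*(-1229830) = -1247490358800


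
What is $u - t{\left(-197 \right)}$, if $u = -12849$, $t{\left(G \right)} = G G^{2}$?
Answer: $7632524$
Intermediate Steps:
$t{\left(G \right)} = G^{3}$
$u - t{\left(-197 \right)} = -12849 - \left(-197\right)^{3} = -12849 - -7645373 = -12849 + 7645373 = 7632524$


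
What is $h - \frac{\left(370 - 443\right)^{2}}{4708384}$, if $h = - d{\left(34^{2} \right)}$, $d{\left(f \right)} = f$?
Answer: $- \frac{5442897233}{4708384} \approx -1156.0$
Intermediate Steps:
$h = -1156$ ($h = - 34^{2} = \left(-1\right) 1156 = -1156$)
$h - \frac{\left(370 - 443\right)^{2}}{4708384} = -1156 - \frac{\left(370 - 443\right)^{2}}{4708384} = -1156 - \left(-73\right)^{2} \cdot \frac{1}{4708384} = -1156 - 5329 \cdot \frac{1}{4708384} = -1156 - \frac{5329}{4708384} = - \frac{5442897233}{4708384}$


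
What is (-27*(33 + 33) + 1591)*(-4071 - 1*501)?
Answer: 873252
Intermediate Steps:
(-27*(33 + 33) + 1591)*(-4071 - 1*501) = (-27*66 + 1591)*(-4071 - 501) = (-1782 + 1591)*(-4572) = -191*(-4572) = 873252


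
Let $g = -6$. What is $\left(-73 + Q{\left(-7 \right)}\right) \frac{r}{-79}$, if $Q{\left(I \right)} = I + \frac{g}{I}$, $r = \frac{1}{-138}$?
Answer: $- \frac{277}{38157} \approx -0.0072595$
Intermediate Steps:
$r = - \frac{1}{138} \approx -0.0072464$
$Q{\left(I \right)} = I - \frac{6}{I}$
$\left(-73 + Q{\left(-7 \right)}\right) \frac{r}{-79} = \left(-73 - \left(7 + \frac{6}{-7}\right)\right) \left(- \frac{1}{138 \left(-79\right)}\right) = \left(-73 - \frac{43}{7}\right) \left(\left(- \frac{1}{138}\right) \left(- \frac{1}{79}\right)\right) = \left(-73 + \left(-7 + \frac{6}{7}\right)\right) \frac{1}{10902} = \left(-73 - \frac{43}{7}\right) \frac{1}{10902} = \left(- \frac{554}{7}\right) \frac{1}{10902} = - \frac{277}{38157}$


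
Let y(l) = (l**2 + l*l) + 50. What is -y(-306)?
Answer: -187322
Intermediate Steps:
y(l) = 50 + 2*l**2 (y(l) = (l**2 + l**2) + 50 = 2*l**2 + 50 = 50 + 2*l**2)
-y(-306) = -(50 + 2*(-306)**2) = -(50 + 2*93636) = -(50 + 187272) = -1*187322 = -187322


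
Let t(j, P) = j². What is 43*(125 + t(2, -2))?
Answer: 5547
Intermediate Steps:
43*(125 + t(2, -2)) = 43*(125 + 2²) = 43*(125 + 4) = 43*129 = 5547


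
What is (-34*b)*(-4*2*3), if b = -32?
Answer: -26112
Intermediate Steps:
(-34*b)*(-4*2*3) = (-34*(-32))*(-4*2*3) = 1088*(-8*3) = 1088*(-24) = -26112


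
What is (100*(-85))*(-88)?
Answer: 748000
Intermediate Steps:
(100*(-85))*(-88) = -8500*(-88) = 748000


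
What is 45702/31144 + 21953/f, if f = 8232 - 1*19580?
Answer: -10317371/22088882 ≈ -0.46708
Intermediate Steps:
f = -11348 (f = 8232 - 19580 = -11348)
45702/31144 + 21953/f = 45702/31144 + 21953/(-11348) = 45702*(1/31144) + 21953*(-1/11348) = 22851/15572 - 21953/11348 = -10317371/22088882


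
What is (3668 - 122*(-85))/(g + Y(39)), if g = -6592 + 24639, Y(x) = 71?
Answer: 7019/9059 ≈ 0.77481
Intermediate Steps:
g = 18047
(3668 - 122*(-85))/(g + Y(39)) = (3668 - 122*(-85))/(18047 + 71) = (3668 + 10370)/18118 = 14038*(1/18118) = 7019/9059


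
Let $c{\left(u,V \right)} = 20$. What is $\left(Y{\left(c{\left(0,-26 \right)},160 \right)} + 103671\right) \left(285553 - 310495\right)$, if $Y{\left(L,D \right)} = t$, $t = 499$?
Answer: $-2598208140$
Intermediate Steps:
$Y{\left(L,D \right)} = 499$
$\left(Y{\left(c{\left(0,-26 \right)},160 \right)} + 103671\right) \left(285553 - 310495\right) = \left(499 + 103671\right) \left(285553 - 310495\right) = 104170 \left(-24942\right) = -2598208140$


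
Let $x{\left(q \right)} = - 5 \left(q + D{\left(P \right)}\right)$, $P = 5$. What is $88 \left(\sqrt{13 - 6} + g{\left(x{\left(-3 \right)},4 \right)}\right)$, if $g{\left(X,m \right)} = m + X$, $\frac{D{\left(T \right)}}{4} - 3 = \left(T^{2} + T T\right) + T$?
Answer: $-100408 + 88 \sqrt{7} \approx -1.0018 \cdot 10^{5}$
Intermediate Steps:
$D{\left(T \right)} = 12 + 4 T + 8 T^{2}$ ($D{\left(T \right)} = 12 + 4 \left(\left(T^{2} + T T\right) + T\right) = 12 + 4 \left(\left(T^{2} + T^{2}\right) + T\right) = 12 + 4 \left(2 T^{2} + T\right) = 12 + 4 \left(T + 2 T^{2}\right) = 12 + \left(4 T + 8 T^{2}\right) = 12 + 4 T + 8 T^{2}$)
$x{\left(q \right)} = -1160 - 5 q$ ($x{\left(q \right)} = - 5 \left(q + \left(12 + 4 \cdot 5 + 8 \cdot 5^{2}\right)\right) = - 5 \left(q + \left(12 + 20 + 8 \cdot 25\right)\right) = - 5 \left(q + \left(12 + 20 + 200\right)\right) = - 5 \left(q + 232\right) = - 5 \left(232 + q\right) = -1160 - 5 q$)
$g{\left(X,m \right)} = X + m$
$88 \left(\sqrt{13 - 6} + g{\left(x{\left(-3 \right)},4 \right)}\right) = 88 \left(\sqrt{13 - 6} + \left(\left(-1160 - -15\right) + 4\right)\right) = 88 \left(\sqrt{7} + \left(\left(-1160 + 15\right) + 4\right)\right) = 88 \left(\sqrt{7} + \left(-1145 + 4\right)\right) = 88 \left(\sqrt{7} - 1141\right) = 88 \left(-1141 + \sqrt{7}\right) = -100408 + 88 \sqrt{7}$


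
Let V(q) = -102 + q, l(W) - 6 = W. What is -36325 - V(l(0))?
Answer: -36229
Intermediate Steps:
l(W) = 6 + W
-36325 - V(l(0)) = -36325 - (-102 + (6 + 0)) = -36325 - (-102 + 6) = -36325 - 1*(-96) = -36325 + 96 = -36229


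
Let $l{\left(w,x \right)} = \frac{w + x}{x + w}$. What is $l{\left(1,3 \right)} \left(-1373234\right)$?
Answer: $-1373234$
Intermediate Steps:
$l{\left(w,x \right)} = 1$ ($l{\left(w,x \right)} = \frac{w + x}{w + x} = 1$)
$l{\left(1,3 \right)} \left(-1373234\right) = 1 \left(-1373234\right) = -1373234$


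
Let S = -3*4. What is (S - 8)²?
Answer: 400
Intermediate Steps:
S = -12
(S - 8)² = (-12 - 8)² = (-20)² = 400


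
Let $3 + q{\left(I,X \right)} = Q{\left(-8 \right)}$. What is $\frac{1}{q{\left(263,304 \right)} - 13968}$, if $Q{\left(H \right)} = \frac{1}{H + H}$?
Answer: $- \frac{16}{223537} \approx -7.1577 \cdot 10^{-5}$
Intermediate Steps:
$Q{\left(H \right)} = \frac{1}{2 H}$
$q{\left(I,X \right)} = - \frac{49}{16}$ ($q{\left(I,X \right)} = -3 + \frac{1}{2 \left(-8\right)} = -3 + \frac{1}{2} \left(- \frac{1}{8}\right) = -3 - \frac{1}{16} = - \frac{49}{16}$)
$\frac{1}{q{\left(263,304 \right)} - 13968} = \frac{1}{- \frac{49}{16} - 13968} = \frac{1}{- \frac{223537}{16}} = - \frac{16}{223537}$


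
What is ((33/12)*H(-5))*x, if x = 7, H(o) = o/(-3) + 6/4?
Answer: 1463/24 ≈ 60.958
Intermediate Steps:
H(o) = 3/2 - o/3 (H(o) = o*(-⅓) + 6*(¼) = -o/3 + 3/2 = 3/2 - o/3)
((33/12)*H(-5))*x = ((33/12)*(3/2 - ⅓*(-5)))*7 = ((33*(1/12))*(3/2 + 5/3))*7 = ((11/4)*(19/6))*7 = (209/24)*7 = 1463/24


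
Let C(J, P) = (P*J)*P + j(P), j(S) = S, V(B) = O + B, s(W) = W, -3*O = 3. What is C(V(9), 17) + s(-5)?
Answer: 2324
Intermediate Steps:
O = -1 (O = -⅓*3 = -1)
V(B) = -1 + B
C(J, P) = P + J*P² (C(J, P) = (P*J)*P + P = (J*P)*P + P = J*P² + P = P + J*P²)
C(V(9), 17) + s(-5) = 17*(1 + (-1 + 9)*17) - 5 = 17*(1 + 8*17) - 5 = 17*(1 + 136) - 5 = 17*137 - 5 = 2329 - 5 = 2324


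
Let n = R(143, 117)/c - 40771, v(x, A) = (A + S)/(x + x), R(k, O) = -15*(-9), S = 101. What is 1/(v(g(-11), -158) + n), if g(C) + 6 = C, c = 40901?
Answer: -1390634/56695202867 ≈ -2.4528e-5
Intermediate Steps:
R(k, O) = 135
g(C) = -6 + C
v(x, A) = (101 + A)/(2*x) (v(x, A) = (A + 101)/(x + x) = (101 + A)/((2*x)) = (101 + A)*(1/(2*x)) = (101 + A)/(2*x))
n = -1667574536/40901 (n = 135/40901 - 40771 = -1667574536/40901 ≈ -40771.)
1/(v(g(-11), -158) + n) = 1/((101 - 158)/(2*(-6 - 11)) - 1667574536/40901) = 1/((1/2)*(-57)/(-17) - 1667574536/40901) = 1/((1/2)*(-1/17)*(-57) - 1667574536/40901) = 1/(57/34 - 1667574536/40901) = 1/(-56695202867/1390634) = -1390634/56695202867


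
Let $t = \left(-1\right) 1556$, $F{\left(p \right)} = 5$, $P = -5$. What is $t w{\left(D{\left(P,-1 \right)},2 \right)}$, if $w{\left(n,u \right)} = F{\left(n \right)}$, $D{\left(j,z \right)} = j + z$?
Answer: $-7780$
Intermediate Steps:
$w{\left(n,u \right)} = 5$
$t = -1556$
$t w{\left(D{\left(P,-1 \right)},2 \right)} = \left(-1556\right) 5 = -7780$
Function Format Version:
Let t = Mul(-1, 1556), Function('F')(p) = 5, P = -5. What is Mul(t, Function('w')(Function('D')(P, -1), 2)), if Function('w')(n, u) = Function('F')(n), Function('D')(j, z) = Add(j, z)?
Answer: -7780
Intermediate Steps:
Function('w')(n, u) = 5
t = -1556
Mul(t, Function('w')(Function('D')(P, -1), 2)) = Mul(-1556, 5) = -7780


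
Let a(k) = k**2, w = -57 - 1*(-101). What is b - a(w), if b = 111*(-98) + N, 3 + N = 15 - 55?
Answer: -12857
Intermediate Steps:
N = -43 (N = -3 + (15 - 55) = -3 - 40 = -43)
w = 44 (w = -57 + 101 = 44)
b = -10921 (b = 111*(-98) - 43 = -10878 - 43 = -10921)
b - a(w) = -10921 - 1*44**2 = -10921 - 1*1936 = -10921 - 1936 = -12857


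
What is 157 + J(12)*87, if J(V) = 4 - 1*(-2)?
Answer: 679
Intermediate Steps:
J(V) = 6 (J(V) = 4 + 2 = 6)
157 + J(12)*87 = 157 + 6*87 = 157 + 522 = 679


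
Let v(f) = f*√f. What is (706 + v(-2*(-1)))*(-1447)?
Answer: -1021582 - 2894*√2 ≈ -1.0257e+6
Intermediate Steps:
v(f) = f^(3/2)
(706 + v(-2*(-1)))*(-1447) = (706 + (-2*(-1))^(3/2))*(-1447) = (706 + 2^(3/2))*(-1447) = (706 + 2*√2)*(-1447) = -1021582 - 2894*√2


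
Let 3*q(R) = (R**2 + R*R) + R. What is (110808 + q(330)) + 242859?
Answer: 426377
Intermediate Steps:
q(R) = R/3 + 2*R**2/3 (q(R) = ((R**2 + R*R) + R)/3 = ((R**2 + R**2) + R)/3 = (2*R**2 + R)/3 = (R + 2*R**2)/3 = R/3 + 2*R**2/3)
(110808 + q(330)) + 242859 = (110808 + (1/3)*330*(1 + 2*330)) + 242859 = (110808 + (1/3)*330*(1 + 660)) + 242859 = (110808 + (1/3)*330*661) + 242859 = (110808 + 72710) + 242859 = 183518 + 242859 = 426377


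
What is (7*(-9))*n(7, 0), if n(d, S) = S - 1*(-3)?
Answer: -189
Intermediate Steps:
n(d, S) = 3 + S (n(d, S) = S + 3 = 3 + S)
(7*(-9))*n(7, 0) = (7*(-9))*(3 + 0) = -63*3 = -189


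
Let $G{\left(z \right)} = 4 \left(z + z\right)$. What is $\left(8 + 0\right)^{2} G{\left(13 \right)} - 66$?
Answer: $6590$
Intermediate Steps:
$G{\left(z \right)} = 8 z$ ($G{\left(z \right)} = 4 \cdot 2 z = 8 z$)
$\left(8 + 0\right)^{2} G{\left(13 \right)} - 66 = \left(8 + 0\right)^{2} \cdot 8 \cdot 13 - 66 = 8^{2} \cdot 104 - 66 = 64 \cdot 104 - 66 = 6656 - 66 = 6590$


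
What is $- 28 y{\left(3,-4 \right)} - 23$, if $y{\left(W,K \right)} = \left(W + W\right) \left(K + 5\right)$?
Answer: $-191$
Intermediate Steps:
$y{\left(W,K \right)} = 2 W \left(5 + K\right)$
$- 28 y{\left(3,-4 \right)} - 23 = - 28 \cdot 2 \cdot 3 \left(5 - 4\right) - 23 = - 28 \cdot 2 \cdot 3 \cdot 1 - 23 = \left(-28\right) 6 - 23 = -168 - 23 = -191$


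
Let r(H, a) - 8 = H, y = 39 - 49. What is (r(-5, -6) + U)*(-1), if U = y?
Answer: 7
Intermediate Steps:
y = -10
r(H, a) = 8 + H
U = -10
(r(-5, -6) + U)*(-1) = ((8 - 5) - 10)*(-1) = (3 - 10)*(-1) = -7*(-1) = 7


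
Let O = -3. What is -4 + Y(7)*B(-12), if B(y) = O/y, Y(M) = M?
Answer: -9/4 ≈ -2.2500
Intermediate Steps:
B(y) = -3/y
-4 + Y(7)*B(-12) = -4 + 7*(-3/(-12)) = -4 + 7*(-3*(-1/12)) = -4 + 7*(1/4) = -4 + 7/4 = -9/4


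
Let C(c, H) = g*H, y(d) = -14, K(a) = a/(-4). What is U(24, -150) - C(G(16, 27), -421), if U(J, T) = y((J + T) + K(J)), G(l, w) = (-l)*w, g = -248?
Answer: -104422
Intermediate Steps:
K(a) = -a/4 (K(a) = a*(-1/4) = -a/4)
G(l, w) = -l*w
U(J, T) = -14
C(c, H) = -248*H
U(24, -150) - C(G(16, 27), -421) = -14 - (-248)*(-421) = -14 - 1*104408 = -14 - 104408 = -104422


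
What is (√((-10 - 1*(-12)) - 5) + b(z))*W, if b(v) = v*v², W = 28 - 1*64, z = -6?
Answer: 7776 - 36*I*√3 ≈ 7776.0 - 62.354*I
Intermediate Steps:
W = -36 (W = 28 - 64 = -36)
b(v) = v³
(√((-10 - 1*(-12)) - 5) + b(z))*W = (√((-10 - 1*(-12)) - 5) + (-6)³)*(-36) = (√((-10 + 12) - 5) - 216)*(-36) = (√(2 - 5) - 216)*(-36) = (√(-3) - 216)*(-36) = (I*√3 - 216)*(-36) = (-216 + I*√3)*(-36) = 7776 - 36*I*√3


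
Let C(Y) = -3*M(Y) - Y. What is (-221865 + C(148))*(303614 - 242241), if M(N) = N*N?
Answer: -17658546425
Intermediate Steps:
M(N) = N²
C(Y) = -Y - 3*Y² (C(Y) = -3*Y² - Y = -Y - 3*Y²)
(-221865 + C(148))*(303614 - 242241) = (-221865 + 148*(-1 - 3*148))*(303614 - 242241) = (-221865 + 148*(-1 - 444))*61373 = (-221865 + 148*(-445))*61373 = (-221865 - 65860)*61373 = -287725*61373 = -17658546425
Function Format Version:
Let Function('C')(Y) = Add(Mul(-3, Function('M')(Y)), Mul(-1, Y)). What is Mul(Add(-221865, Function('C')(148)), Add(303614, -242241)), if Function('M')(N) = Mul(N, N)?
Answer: -17658546425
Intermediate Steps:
Function('M')(N) = Pow(N, 2)
Function('C')(Y) = Add(Mul(-1, Y), Mul(-3, Pow(Y, 2))) (Function('C')(Y) = Add(Mul(-3, Pow(Y, 2)), Mul(-1, Y)) = Add(Mul(-1, Y), Mul(-3, Pow(Y, 2))))
Mul(Add(-221865, Function('C')(148)), Add(303614, -242241)) = Mul(Add(-221865, Mul(148, Add(-1, Mul(-3, 148)))), Add(303614, -242241)) = Mul(Add(-221865, Mul(148, Add(-1, -444))), 61373) = Mul(Add(-221865, Mul(148, -445)), 61373) = Mul(Add(-221865, -65860), 61373) = Mul(-287725, 61373) = -17658546425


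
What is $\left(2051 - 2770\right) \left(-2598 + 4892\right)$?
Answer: $-1649386$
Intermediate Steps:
$\left(2051 - 2770\right) \left(-2598 + 4892\right) = \left(-719\right) 2294 = -1649386$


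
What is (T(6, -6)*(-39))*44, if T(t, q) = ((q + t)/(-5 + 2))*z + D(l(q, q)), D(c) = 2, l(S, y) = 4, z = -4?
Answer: -3432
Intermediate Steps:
T(t, q) = 2 + 4*q/3 + 4*t/3 (T(t, q) = ((q + t)/(-5 + 2))*(-4) + 2 = ((q + t)/(-3))*(-4) + 2 = ((q + t)*(-1/3))*(-4) + 2 = (-q/3 - t/3)*(-4) + 2 = (4*q/3 + 4*t/3) + 2 = 2 + 4*q/3 + 4*t/3)
(T(6, -6)*(-39))*44 = ((2 + (4/3)*(-6) + (4/3)*6)*(-39))*44 = ((2 - 8 + 8)*(-39))*44 = (2*(-39))*44 = -78*44 = -3432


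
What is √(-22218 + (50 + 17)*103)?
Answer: 17*I*√53 ≈ 123.76*I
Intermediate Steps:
√(-22218 + (50 + 17)*103) = √(-22218 + 67*103) = √(-22218 + 6901) = √(-15317) = 17*I*√53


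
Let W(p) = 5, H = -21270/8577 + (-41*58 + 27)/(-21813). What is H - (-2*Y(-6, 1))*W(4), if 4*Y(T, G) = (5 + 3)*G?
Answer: 366444893/20787789 ≈ 17.628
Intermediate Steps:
H = -49310887/20787789 (H = -21270*1/8577 + (-2378 + 27)*(-1/21813) = -7090/2859 - 2351*(-1/21813) = -7090/2859 + 2351/21813 = -49310887/20787789 ≈ -2.3721)
Y(T, G) = 2*G (Y(T, G) = ((5 + 3)*G)/4 = (8*G)/4 = 2*G)
H - (-2*Y(-6, 1))*W(4) = -49310887/20787789 - (-4)*5 = -49310887/20787789 - 1*(-20) = -49310887/20787789 + 20 = 366444893/20787789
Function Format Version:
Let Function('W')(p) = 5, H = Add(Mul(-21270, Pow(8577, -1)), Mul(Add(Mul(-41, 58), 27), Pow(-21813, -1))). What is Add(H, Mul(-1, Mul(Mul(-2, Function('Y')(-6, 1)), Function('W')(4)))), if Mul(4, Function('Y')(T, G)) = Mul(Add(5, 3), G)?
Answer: Rational(366444893, 20787789) ≈ 17.628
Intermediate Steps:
H = Rational(-49310887, 20787789) (H = Add(Mul(-21270, Rational(1, 8577)), Mul(Add(-2378, 27), Rational(-1, 21813))) = Add(Rational(-7090, 2859), Mul(-2351, Rational(-1, 21813))) = Add(Rational(-7090, 2859), Rational(2351, 21813)) = Rational(-49310887, 20787789) ≈ -2.3721)
Function('Y')(T, G) = Mul(2, G) (Function('Y')(T, G) = Mul(Rational(1, 4), Mul(Add(5, 3), G)) = Mul(Rational(1, 4), Mul(8, G)) = Mul(2, G))
Add(H, Mul(-1, Mul(Mul(-2, Function('Y')(-6, 1)), Function('W')(4)))) = Add(Rational(-49310887, 20787789), Mul(-1, Mul(Mul(-2, Mul(2, 1)), 5))) = Add(Rational(-49310887, 20787789), Mul(-1, Mul(Mul(-2, 2), 5))) = Add(Rational(-49310887, 20787789), Mul(-1, Mul(-4, 5))) = Add(Rational(-49310887, 20787789), Mul(-1, -20)) = Add(Rational(-49310887, 20787789), 20) = Rational(366444893, 20787789)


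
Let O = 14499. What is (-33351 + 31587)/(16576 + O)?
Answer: -1764/31075 ≈ -0.056766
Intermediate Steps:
(-33351 + 31587)/(16576 + O) = (-33351 + 31587)/(16576 + 14499) = -1764/31075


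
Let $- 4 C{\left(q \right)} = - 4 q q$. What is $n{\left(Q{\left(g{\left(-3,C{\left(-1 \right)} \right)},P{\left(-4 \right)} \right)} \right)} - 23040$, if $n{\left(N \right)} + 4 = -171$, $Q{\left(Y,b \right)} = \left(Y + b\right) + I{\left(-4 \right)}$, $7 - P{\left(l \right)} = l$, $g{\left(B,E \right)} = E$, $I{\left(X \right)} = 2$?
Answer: $-23215$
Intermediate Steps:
$C{\left(q \right)} = q^{2}$ ($C{\left(q \right)} = - \frac{- 4 q q}{4} = - \frac{\left(-4\right) q^{2}}{4} = q^{2}$)
$P{\left(l \right)} = 7 - l$
$Q{\left(Y,b \right)} = 2 + Y + b$ ($Q{\left(Y,b \right)} = \left(Y + b\right) + 2 = 2 + Y + b$)
$n{\left(N \right)} = -175$ ($n{\left(N \right)} = -4 - 171 = -175$)
$n{\left(Q{\left(g{\left(-3,C{\left(-1 \right)} \right)},P{\left(-4 \right)} \right)} \right)} - 23040 = -175 - 23040 = -23215$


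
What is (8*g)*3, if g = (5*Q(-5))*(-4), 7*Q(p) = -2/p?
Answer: -192/7 ≈ -27.429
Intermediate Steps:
Q(p) = -2/(7*p) (Q(p) = (-2/p)/7 = -2/(7*p))
g = -8/7 (g = (5*(-2/7/(-5)))*(-4) = (5*(-2/7*(-⅕)))*(-4) = (5*(2/35))*(-4) = (2/7)*(-4) = -8/7 ≈ -1.1429)
(8*g)*3 = (8*(-8/7))*3 = -64/7*3 = -192/7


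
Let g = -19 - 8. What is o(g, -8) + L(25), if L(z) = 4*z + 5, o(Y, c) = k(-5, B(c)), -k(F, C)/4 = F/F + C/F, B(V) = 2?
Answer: 513/5 ≈ 102.60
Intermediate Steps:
g = -27
k(F, C) = -4 - 4*C/F (k(F, C) = -4*(F/F + C/F) = -4*(1 + C/F) = -4 - 4*C/F)
o(Y, c) = -12/5 (o(Y, c) = -4 - 4*2/(-5) = -4 - 4*2*(-⅕) = -4 + 8/5 = -12/5)
L(z) = 5 + 4*z
o(g, -8) + L(25) = -12/5 + (5 + 4*25) = -12/5 + (5 + 100) = -12/5 + 105 = 513/5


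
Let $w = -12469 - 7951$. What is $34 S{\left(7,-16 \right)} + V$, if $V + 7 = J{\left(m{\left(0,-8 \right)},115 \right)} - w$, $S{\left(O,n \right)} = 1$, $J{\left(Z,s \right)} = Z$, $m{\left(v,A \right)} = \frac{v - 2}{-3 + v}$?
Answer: $\frac{61343}{3} \approx 20448.0$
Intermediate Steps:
$m{\left(v,A \right)} = \frac{-2 + v}{-3 + v}$
$w = -20420$ ($w = -12469 - 7951 = -20420$)
$V = \frac{61241}{3}$ ($V = -7 + \left(\frac{-2 + 0}{-3 + 0} - -20420\right) = -7 + \left(\frac{1}{-3} \left(-2\right) + 20420\right) = -7 + \left(\left(- \frac{1}{3}\right) \left(-2\right) + 20420\right) = -7 + \left(\frac{2}{3} + 20420\right) = -7 + \frac{61262}{3} = \frac{61241}{3} \approx 20414.0$)
$34 S{\left(7,-16 \right)} + V = 34 \cdot 1 + \frac{61241}{3} = 34 + \frac{61241}{3} = \frac{61343}{3}$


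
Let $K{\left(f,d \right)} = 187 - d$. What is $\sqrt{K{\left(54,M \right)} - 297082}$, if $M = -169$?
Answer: $i \sqrt{296726} \approx 544.73 i$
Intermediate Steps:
$\sqrt{K{\left(54,M \right)} - 297082} = \sqrt{\left(187 - -169\right) - 297082} = \sqrt{\left(187 + 169\right) - 297082} = \sqrt{356 - 297082} = \sqrt{-296726} = i \sqrt{296726}$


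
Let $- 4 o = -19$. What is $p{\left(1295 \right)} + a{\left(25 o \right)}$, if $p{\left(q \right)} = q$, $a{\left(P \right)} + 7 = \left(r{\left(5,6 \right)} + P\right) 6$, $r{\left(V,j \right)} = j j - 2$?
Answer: $\frac{4409}{2} \approx 2204.5$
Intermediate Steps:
$o = \frac{19}{4}$ ($o = \left(- \frac{1}{4}\right) \left(-19\right) = \frac{19}{4} \approx 4.75$)
$r{\left(V,j \right)} = -2 + j^{2}$ ($r{\left(V,j \right)} = j^{2} - 2 = -2 + j^{2}$)
$a{\left(P \right)} = 197 + 6 P$ ($a{\left(P \right)} = -7 + \left(\left(-2 + 6^{2}\right) + P\right) 6 = -7 + \left(\left(-2 + 36\right) + P\right) 6 = -7 + \left(34 + P\right) 6 = -7 + \left(204 + 6 P\right) = 197 + 6 P$)
$p{\left(1295 \right)} + a{\left(25 o \right)} = 1295 + \left(197 + 6 \cdot 25 \cdot \frac{19}{4}\right) = 1295 + \left(197 + 6 \cdot \frac{475}{4}\right) = 1295 + \left(197 + \frac{1425}{2}\right) = 1295 + \frac{1819}{2} = \frac{4409}{2}$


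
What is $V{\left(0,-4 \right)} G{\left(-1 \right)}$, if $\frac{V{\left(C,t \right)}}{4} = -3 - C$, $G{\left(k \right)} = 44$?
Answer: $-528$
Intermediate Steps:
$V{\left(C,t \right)} = -12 - 4 C$ ($V{\left(C,t \right)} = 4 \left(-3 - C\right) = -12 - 4 C$)
$V{\left(0,-4 \right)} G{\left(-1 \right)} = \left(-12 - 0\right) 44 = \left(-12 + 0\right) 44 = \left(-12\right) 44 = -528$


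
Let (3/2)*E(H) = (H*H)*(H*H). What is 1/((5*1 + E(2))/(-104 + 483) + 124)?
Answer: 1137/141035 ≈ 0.0080618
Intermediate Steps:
E(H) = 2*H**4/3 (E(H) = 2*((H*H)*(H*H))/3 = 2*(H**2*H**2)/3 = 2*H**4/3)
1/((5*1 + E(2))/(-104 + 483) + 124) = 1/((5*1 + (2/3)*2**4)/(-104 + 483) + 124) = 1/((5 + (2/3)*16)/379 + 124) = 1/((5 + 32/3)*(1/379) + 124) = 1/((47/3)*(1/379) + 124) = 1/(47/1137 + 124) = 1/(141035/1137) = 1137/141035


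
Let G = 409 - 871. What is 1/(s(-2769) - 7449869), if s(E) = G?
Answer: -1/7450331 ≈ -1.3422e-7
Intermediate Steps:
G = -462
s(E) = -462
1/(s(-2769) - 7449869) = 1/(-462 - 7449869) = 1/(-7450331) = -1/7450331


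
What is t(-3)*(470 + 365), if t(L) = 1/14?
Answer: 835/14 ≈ 59.643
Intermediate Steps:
t(L) = 1/14
t(-3)*(470 + 365) = (470 + 365)/14 = (1/14)*835 = 835/14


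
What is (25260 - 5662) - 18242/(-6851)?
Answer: 134284140/6851 ≈ 19601.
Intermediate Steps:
(25260 - 5662) - 18242/(-6851) = 19598 - 18242*(-1/6851) = 19598 + 18242/6851 = 134284140/6851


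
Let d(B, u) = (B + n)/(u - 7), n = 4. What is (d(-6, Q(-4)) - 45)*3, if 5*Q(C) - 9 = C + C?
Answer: -2280/17 ≈ -134.12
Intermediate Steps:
Q(C) = 9/5 + 2*C/5 (Q(C) = 9/5 + (C + C)/5 = 9/5 + (2*C)/5 = 9/5 + 2*C/5)
d(B, u) = (4 + B)/(-7 + u) (d(B, u) = (B + 4)/(u - 7) = (4 + B)/(-7 + u))
(d(-6, Q(-4)) - 45)*3 = ((4 - 6)/(-7 + (9/5 + (2/5)*(-4))) - 45)*3 = (-2/(-7 + (9/5 - 8/5)) - 45)*3 = (-2/(-7 + 1/5) - 45)*3 = (-2/(-34/5) - 45)*3 = (-5/34*(-2) - 45)*3 = (5/17 - 45)*3 = -760/17*3 = -2280/17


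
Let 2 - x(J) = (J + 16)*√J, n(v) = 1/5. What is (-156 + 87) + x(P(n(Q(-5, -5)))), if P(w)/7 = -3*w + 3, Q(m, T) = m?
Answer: -67 - 328*√105/25 ≈ -201.44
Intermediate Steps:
n(v) = ⅕
P(w) = 21 - 21*w (P(w) = 7*(-3*w + 3) = 7*(3 - 3*w) = 21 - 21*w)
x(J) = 2 - √J*(16 + J) (x(J) = 2 - (J + 16)*√J = 2 - (16 + J)*√J = 2 - √J*(16 + J))
(-156 + 87) + x(P(n(Q(-5, -5)))) = (-156 + 87) + (2 - (21 - 21*⅕)^(3/2) - 16*√(21 - 21*⅕)) = -69 + (2 - (21 - 21/5)^(3/2) - 16*√(21 - 21/5)) = -69 + (2 - (84/5)^(3/2) - 32*√105/5) = -69 + (2 - 168*√105/25 - 32*√105/5) = -69 + (2 - 328*√105/25) = -67 - 328*√105/25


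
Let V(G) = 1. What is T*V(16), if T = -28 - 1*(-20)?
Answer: -8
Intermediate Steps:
T = -8 (T = -28 + 20 = -8)
T*V(16) = -8*1 = -8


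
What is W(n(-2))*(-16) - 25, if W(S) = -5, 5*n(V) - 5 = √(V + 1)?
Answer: 55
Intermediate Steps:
n(V) = 1 + √(1 + V)/5 (n(V) = 1 + √(V + 1)/5 = 1 + √(1 + V)/5)
W(n(-2))*(-16) - 25 = -5*(-16) - 25 = 80 - 25 = 55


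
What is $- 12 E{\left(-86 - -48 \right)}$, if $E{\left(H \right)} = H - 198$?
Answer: $2832$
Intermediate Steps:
$E{\left(H \right)} = -198 + H$
$- 12 E{\left(-86 - -48 \right)} = - 12 \left(-198 - 38\right) = \left(-12\right) \left(-236\right) = 2832$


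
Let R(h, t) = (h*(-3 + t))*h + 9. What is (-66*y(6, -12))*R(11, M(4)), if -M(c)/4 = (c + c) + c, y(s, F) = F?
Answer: -4880304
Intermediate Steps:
M(c) = -12*c (M(c) = -4*((c + c) + c) = -4*(2*c + c) = -12*c)
R(h, t) = 9 + h²*(-3 + t) (R(h, t) = h²*(-3 + t) + 9 = 9 + h²*(-3 + t))
(-66*y(6, -12))*R(11, M(4)) = (-66*(-12))*(9 - 3*11² - 12*4*11²) = 792*(9 - 3*121 - 48*121) = 792*(9 - 363 - 5808) = 792*(-6162) = -4880304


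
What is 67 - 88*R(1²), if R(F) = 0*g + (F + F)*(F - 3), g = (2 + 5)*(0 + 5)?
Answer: 419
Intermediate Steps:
g = 35 (g = 7*5 = 35)
R(F) = 2*F*(-3 + F) (R(F) = 0*35 + (F + F)*(F - 3) = 0 + (2*F)*(-3 + F) = 0 + 2*F*(-3 + F) = 2*F*(-3 + F))
67 - 88*R(1²) = 67 - 176*1²*(-3 + 1²) = 67 - 176*(-3 + 1) = 67 - 176*(-2) = 67 - 88*(-4) = 67 + 352 = 419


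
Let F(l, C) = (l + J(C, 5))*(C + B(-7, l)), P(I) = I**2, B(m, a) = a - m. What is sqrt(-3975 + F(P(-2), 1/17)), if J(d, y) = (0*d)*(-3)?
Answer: I*sqrt(1135991)/17 ≈ 62.696*I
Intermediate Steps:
J(d, y) = 0 (J(d, y) = 0*(-3) = 0)
F(l, C) = l*(7 + C + l) (F(l, C) = (l + 0)*(C + (l - 1*(-7))) = l*(C + (l + 7)) = l*(C + (7 + l)) = l*(7 + C + l))
sqrt(-3975 + F(P(-2), 1/17)) = sqrt(-3975 + (-2)**2*(7 + 1/17 + (-2)**2)) = sqrt(-3975 + 4*(7 + 1/17 + 4)) = sqrt(-3975 + 4*(188/17)) = sqrt(-3975 + 752/17) = sqrt(-66823/17) = I*sqrt(1135991)/17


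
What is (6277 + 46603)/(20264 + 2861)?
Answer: 10576/4625 ≈ 2.2867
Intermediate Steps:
(6277 + 46603)/(20264 + 2861) = 52880/23125 = 52880*(1/23125) = 10576/4625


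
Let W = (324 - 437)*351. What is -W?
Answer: 39663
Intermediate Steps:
W = -39663 (W = -113*351 = -39663)
-W = -1*(-39663) = 39663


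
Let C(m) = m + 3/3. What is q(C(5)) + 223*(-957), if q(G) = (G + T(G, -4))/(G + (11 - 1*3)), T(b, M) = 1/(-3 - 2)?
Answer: -14938741/70 ≈ -2.1341e+5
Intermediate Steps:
T(b, M) = -⅕ (T(b, M) = 1/(-5) = -⅕)
C(m) = 1 + m (C(m) = m + 3*(⅓) = m + 1 = 1 + m)
q(G) = (-⅕ + G)/(8 + G) (q(G) = (G - ⅕)/(G + (11 - 1*3)) = (-⅕ + G)/(G + (11 - 3)) = (-⅕ + G)/(G + 8) = (-⅕ + G)/(8 + G))
q(C(5)) + 223*(-957) = (-⅕ + (1 + 5))/(8 + (1 + 5)) + 223*(-957) = (-⅕ + 6)/(8 + 6) - 213411 = (29/5)/14 - 213411 = (1/14)*(29/5) - 213411 = 29/70 - 213411 = -14938741/70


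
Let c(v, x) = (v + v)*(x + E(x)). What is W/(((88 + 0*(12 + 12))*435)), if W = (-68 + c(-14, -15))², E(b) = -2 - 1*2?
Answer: 928/165 ≈ 5.6242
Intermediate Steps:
E(b) = -4 (E(b) = -2 - 2 = -4)
c(v, x) = 2*v*(-4 + x) (c(v, x) = (v + v)*(x - 4) = (2*v)*(-4 + x) = 2*v*(-4 + x))
W = 215296 (W = (-68 + 2*(-14)*(-4 - 15))² = (-68 + 2*(-14)*(-19))² = (-68 + 532)² = 464² = 215296)
W/(((88 + 0*(12 + 12))*435)) = 215296/(((88 + 0*(12 + 12))*435)) = 215296/(((88 + 0*24)*435)) = 215296/(((88 + 0)*435)) = 215296/((88*435)) = 215296/38280 = 215296*(1/38280) = 928/165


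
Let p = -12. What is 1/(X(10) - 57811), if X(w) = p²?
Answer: -1/57667 ≈ -1.7341e-5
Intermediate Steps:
X(w) = 144 (X(w) = (-12)² = 144)
1/(X(10) - 57811) = 1/(144 - 57811) = 1/(-57667) = -1/57667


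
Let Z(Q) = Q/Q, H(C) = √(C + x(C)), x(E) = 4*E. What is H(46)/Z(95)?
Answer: √230 ≈ 15.166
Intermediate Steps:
H(C) = √5*√C (H(C) = √(C + 4*C) = √(5*C) = √5*√C)
Z(Q) = 1
H(46)/Z(95) = (√5*√46)/1 = √230*1 = √230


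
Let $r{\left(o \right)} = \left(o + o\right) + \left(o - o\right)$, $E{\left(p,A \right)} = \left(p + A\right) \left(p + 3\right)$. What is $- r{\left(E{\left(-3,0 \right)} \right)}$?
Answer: $0$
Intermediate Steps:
$E{\left(p,A \right)} = \left(3 + p\right) \left(A + p\right)$ ($E{\left(p,A \right)} = \left(A + p\right) \left(3 + p\right) = \left(3 + p\right) \left(A + p\right)$)
$r{\left(o \right)} = 2 o$ ($r{\left(o \right)} = 2 o + 0 = 2 o$)
$- r{\left(E{\left(-3,0 \right)} \right)} = - 2 \left(\left(-3\right)^{2} + 3 \cdot 0 + 3 \left(-3\right) + 0 \left(-3\right)\right) = - 2 \left(9 + 0 - 9 + 0\right) = - 2 \cdot 0 = \left(-1\right) 0 = 0$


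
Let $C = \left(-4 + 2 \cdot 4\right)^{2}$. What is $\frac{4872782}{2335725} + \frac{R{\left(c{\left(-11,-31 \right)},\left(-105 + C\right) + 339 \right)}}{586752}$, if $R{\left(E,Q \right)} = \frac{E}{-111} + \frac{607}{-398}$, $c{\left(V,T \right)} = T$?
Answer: $\frac{14034426170979013}{6727285035878400} \approx 2.0862$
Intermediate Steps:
$C = 16$ ($C = \left(-4 + 8\right)^{2} = 4^{2} = 16$)
$R{\left(E,Q \right)} = - \frac{607}{398} - \frac{E}{111}$ ($R{\left(E,Q \right)} = E \left(- \frac{1}{111}\right) + 607 \left(- \frac{1}{398}\right) = - \frac{E}{111} - \frac{607}{398} = - \frac{607}{398} - \frac{E}{111}$)
$\frac{4872782}{2335725} + \frac{R{\left(c{\left(-11,-31 \right)},\left(-105 + C\right) + 339 \right)}}{586752} = \frac{4872782}{2335725} + \frac{- \frac{607}{398} - - \frac{31}{111}}{586752} = 4872782 \cdot \frac{1}{2335725} + \left(- \frac{607}{398} + \frac{31}{111}\right) \frac{1}{586752} = \frac{4872782}{2335725} - \frac{55039}{25921529856} = \frac{14034426170979013}{6727285035878400}$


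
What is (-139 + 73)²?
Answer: 4356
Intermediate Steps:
(-139 + 73)² = (-66)² = 4356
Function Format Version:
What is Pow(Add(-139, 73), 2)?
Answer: 4356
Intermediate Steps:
Pow(Add(-139, 73), 2) = Pow(-66, 2) = 4356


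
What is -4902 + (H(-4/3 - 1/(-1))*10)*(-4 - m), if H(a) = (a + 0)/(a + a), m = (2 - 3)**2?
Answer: -4927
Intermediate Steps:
m = 1 (m = (-1)**2 = 1)
H(a) = 1/2 (H(a) = a/((2*a)) = a*(1/(2*a)) = 1/2)
-4902 + (H(-4/3 - 1/(-1))*10)*(-4 - m) = -4902 + ((1/2)*10)*(-4 - 1*1) = -4902 + 5*(-4 - 1) = -4902 + 5*(-5) = -4902 - 25 = -4927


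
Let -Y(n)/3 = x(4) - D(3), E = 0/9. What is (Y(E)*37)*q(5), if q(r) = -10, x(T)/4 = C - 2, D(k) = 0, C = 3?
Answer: 4440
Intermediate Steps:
E = 0 (E = 0*(1/9) = 0)
x(T) = 4 (x(T) = 4*(3 - 2) = 4*1 = 4)
Y(n) = -12 (Y(n) = -3*(4 - 1*0) = -3*(4 + 0) = -3*4 = -12)
(Y(E)*37)*q(5) = -12*37*(-10) = -444*(-10) = 4440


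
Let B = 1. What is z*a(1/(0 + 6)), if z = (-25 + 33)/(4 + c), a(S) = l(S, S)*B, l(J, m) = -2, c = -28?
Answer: ⅔ ≈ 0.66667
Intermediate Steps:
a(S) = -2 (a(S) = -2*1 = -2)
z = -⅓ (z = (-25 + 33)/(4 - 28) = 8/(-24) = 8*(-1/24) = -⅓ ≈ -0.33333)
z*a(1/(0 + 6)) = -⅓*(-2) = ⅔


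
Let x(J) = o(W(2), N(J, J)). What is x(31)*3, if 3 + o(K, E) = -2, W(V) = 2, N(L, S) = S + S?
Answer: -15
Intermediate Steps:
N(L, S) = 2*S
o(K, E) = -5 (o(K, E) = -3 - 2 = -5)
x(J) = -5
x(31)*3 = -5*3 = -15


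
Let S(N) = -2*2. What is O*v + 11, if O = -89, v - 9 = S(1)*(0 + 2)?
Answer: -78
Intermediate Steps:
S(N) = -4
v = 1 (v = 9 - 4*(0 + 2) = 9 - 4*2 = 9 - 8 = 1)
O*v + 11 = -89*1 + 11 = -89 + 11 = -78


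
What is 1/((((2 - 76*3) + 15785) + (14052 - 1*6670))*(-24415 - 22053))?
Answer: -1/1066022388 ≈ -9.3807e-10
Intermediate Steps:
1/((((2 - 76*3) + 15785) + (14052 - 1*6670))*(-24415 - 22053)) = 1/((((2 - 228) + 15785) + (14052 - 6670))*(-46468)) = 1/(((-226 + 15785) + 7382)*(-46468)) = 1/((15559 + 7382)*(-46468)) = 1/(22941*(-46468)) = 1/(-1066022388) = -1/1066022388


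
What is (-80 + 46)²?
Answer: 1156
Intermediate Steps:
(-80 + 46)² = (-34)² = 1156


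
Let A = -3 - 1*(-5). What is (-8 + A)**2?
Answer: 36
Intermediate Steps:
A = 2 (A = -3 + 5 = 2)
(-8 + A)**2 = (-8 + 2)**2 = (-6)**2 = 36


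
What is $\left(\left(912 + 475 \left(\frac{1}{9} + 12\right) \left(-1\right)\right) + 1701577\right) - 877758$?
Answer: $\frac{7370804}{9} \approx 8.1898 \cdot 10^{5}$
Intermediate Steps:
$\left(\left(912 + 475 \left(\frac{1}{9} + 12\right) \left(-1\right)\right) + 1701577\right) - 877758 = \left(\left(912 + 475 \cdot \frac{109}{9} \left(-1\right)\right) + 1701577\right) - 877758 = \left(\left(912 + 475 \left(- \frac{109}{9}\right)\right) + 1701577\right) - 877758 = \left(\left(912 - \frac{51775}{9}\right) + 1701577\right) - 877758 = \left(- \frac{43567}{9} + 1701577\right) - 877758 = \frac{15270626}{9} - 877758 = \frac{7370804}{9}$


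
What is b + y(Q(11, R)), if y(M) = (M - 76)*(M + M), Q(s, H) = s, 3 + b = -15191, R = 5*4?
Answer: -16624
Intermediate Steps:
R = 20
b = -15194 (b = -3 - 15191 = -15194)
y(M) = 2*M*(-76 + M) (y(M) = (-76 + M)*(2*M) = 2*M*(-76 + M))
b + y(Q(11, R)) = -15194 + 2*11*(-76 + 11) = -15194 + 2*11*(-65) = -15194 - 1430 = -16624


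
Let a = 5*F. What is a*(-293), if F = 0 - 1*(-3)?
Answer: -4395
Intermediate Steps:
F = 3 (F = 0 + 3 = 3)
a = 15 (a = 5*3 = 15)
a*(-293) = 15*(-293) = -4395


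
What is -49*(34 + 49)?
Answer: -4067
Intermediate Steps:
-49*(34 + 49) = -49*83 = -4067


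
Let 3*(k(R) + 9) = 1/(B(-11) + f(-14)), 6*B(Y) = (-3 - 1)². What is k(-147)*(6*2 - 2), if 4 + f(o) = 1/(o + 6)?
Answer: -646/7 ≈ -92.286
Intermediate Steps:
B(Y) = 8/3 (B(Y) = (-3 - 1)²/6 = (⅙)*(-4)² = (⅙)*16 = 8/3)
f(o) = -4 + 1/(6 + o) (f(o) = -4 + 1/(o + 6) = -4 + 1/(6 + o))
k(R) = -323/35 (k(R) = -9 + 1/(3*(8/3 + (-23 - 4*(-14))/(6 - 14))) = -9 + 1/(3*(8/3 + (-23 + 56)/(-8))) = -9 + 1/(3*(8/3 - ⅛*33)) = -9 + 1/(3*(8/3 - 33/8)) = -9 + 1/(3*(-35/24)) = -9 + (⅓)*(-24/35) = -9 - 8/35 = -323/35)
k(-147)*(6*2 - 2) = -323*(6*2 - 2)/35 = -323*(12 - 2)/35 = -323/35*10 = -646/7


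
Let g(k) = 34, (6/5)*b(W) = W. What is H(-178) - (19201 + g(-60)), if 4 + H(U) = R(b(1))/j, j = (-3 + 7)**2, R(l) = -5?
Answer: -307829/16 ≈ -19239.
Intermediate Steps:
b(W) = 5*W/6
j = 16 (j = 4**2 = 16)
H(U) = -69/16 (H(U) = -4 - 5/16 = -69/16)
H(-178) - (19201 + g(-60)) = -69/16 - (19201 + 34) = -69/16 - 1*19235 = -69/16 - 19235 = -307829/16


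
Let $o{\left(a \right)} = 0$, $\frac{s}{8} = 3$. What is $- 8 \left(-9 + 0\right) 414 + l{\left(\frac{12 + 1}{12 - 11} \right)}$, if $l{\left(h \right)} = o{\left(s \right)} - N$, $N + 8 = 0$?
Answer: $29816$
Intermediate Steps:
$N = -8$ ($N = -8 + 0 = -8$)
$s = 24$ ($s = 8 \cdot 3 = 24$)
$l{\left(h \right)} = 8$ ($l{\left(h \right)} = 0 - -8 = 0 + 8 = 8$)
$- 8 \left(-9 + 0\right) 414 + l{\left(\frac{12 + 1}{12 - 11} \right)} = - 8 \left(-9 + 0\right) 414 + 8 = \left(-8\right) \left(-9\right) 414 + 8 = 72 \cdot 414 + 8 = 29808 + 8 = 29816$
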